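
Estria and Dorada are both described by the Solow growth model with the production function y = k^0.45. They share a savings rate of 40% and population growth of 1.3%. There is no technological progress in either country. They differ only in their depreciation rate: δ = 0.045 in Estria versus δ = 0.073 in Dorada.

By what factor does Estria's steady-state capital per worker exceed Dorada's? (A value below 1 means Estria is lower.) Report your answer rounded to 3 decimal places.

k*_E / k*_D ≈ 2.047

Steady-state k* = [s/(n + δ)]^(1/(1−α)), so the ratio is [ (s_E/(n + δ)_E) / (s_D/(n + δ)_D) ]^1.8182.
s_E/(n + δ)_E = 0.40/0.058 = 6.8966; s_D/(n + δ)_D = 0.40/0.086 = 4.6512.
Ratio = (6.8966/4.6512)^1.8182 = 1.4828^1.8182 ≈ 2.0467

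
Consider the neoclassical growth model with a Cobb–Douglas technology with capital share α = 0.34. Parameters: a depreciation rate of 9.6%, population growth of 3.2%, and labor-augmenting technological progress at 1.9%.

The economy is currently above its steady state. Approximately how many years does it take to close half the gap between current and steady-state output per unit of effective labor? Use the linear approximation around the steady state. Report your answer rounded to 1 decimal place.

half-life ≈ 7.1 years

Near the steady state the convergence rate is λ = (1 − α)(n + g + δ).
λ = (1 − 0.34) × 0.147 = 0.66 × 0.147 = 0.09702
Half-life = ln 2 / λ = 0.6931 / 0.09702 ≈ 7.14 years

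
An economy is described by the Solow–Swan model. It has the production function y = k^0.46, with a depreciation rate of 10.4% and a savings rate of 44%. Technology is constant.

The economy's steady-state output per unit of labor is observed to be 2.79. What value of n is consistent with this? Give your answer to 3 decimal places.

n ≈ 0.028

At the steady state, Δk = 0, so s·k^α = (n + δ)·k.
Since y* = [s/(n + δ)]^(α/(1−α)), we have s/(n + δ) = (y*)^((1−α)/α) = 2.79^1.1739 = 3.3350.
Therefore n + δ = s / 3.3350 = 0.44 / 3.3350 = 0.1319, so n = 0.1319 − 0.104 = 0.0279.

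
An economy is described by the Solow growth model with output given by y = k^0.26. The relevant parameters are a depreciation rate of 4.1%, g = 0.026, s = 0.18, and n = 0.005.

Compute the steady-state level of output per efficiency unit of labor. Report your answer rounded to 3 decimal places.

y* = 1.380

Steady state requires s·f(k) = (n + g + δ)·k, i.e. s·k^α = (n + g + δ)·k.
Dividing both sides by k: k^(1−α) = s / (n + g + δ).
k^0.74 = 0.18 / (0.005 + 0.026 + 0.041) = 0.18 / 0.072 = 2.5000
k* = 2.5000^(1/0.74) ≈ 3.4495
y* = (k*)^α = 3.4495^0.26 ≈ 1.3798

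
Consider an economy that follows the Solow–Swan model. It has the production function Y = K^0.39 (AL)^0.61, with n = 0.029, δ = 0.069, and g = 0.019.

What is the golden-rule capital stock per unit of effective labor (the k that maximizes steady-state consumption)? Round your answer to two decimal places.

k_gold ≈ 7.20

The golden rule sets f'(k) = n + g + δ, i.e. α·k^(α−1) = n + g + δ.
So k^(1−α) = α / (n + g + δ) = 0.39 / 0.117 = 3.3333.
k_gold = 3.3333^(1/0.61) ≈ 7.1973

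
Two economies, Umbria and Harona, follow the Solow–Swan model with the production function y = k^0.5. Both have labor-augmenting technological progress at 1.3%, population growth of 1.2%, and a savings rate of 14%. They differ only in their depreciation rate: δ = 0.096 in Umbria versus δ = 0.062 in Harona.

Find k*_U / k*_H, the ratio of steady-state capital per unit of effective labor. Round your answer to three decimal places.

ratio ≈ 0.517

Steady-state k* = [s/(n + g + δ)]^(1/(1−α)), so the ratio is [ (s_U/(n + g + δ)_U) / (s_H/(n + g + δ)_H) ]^2.
s_U/(n + g + δ)_U = 0.14/0.121 = 1.1570; s_H/(n + g + δ)_H = 0.14/0.087 = 1.6092.
Ratio = (1.1570/1.6092)^2 = 0.7190^2 ≈ 0.5170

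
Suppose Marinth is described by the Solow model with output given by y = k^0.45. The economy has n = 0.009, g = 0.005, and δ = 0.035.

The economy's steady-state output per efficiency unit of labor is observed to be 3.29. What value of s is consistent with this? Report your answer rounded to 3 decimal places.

s ≈ 0.210

In steady state, investment equals break-even investment: s·k^α = (n + g + δ)·k.
Since y* = [s/(n + g + δ)]^(α/(1−α)), we have s/(n + g + δ) = (y*)^((1−α)/α) = 3.29^1.2222 = 4.2866.
Therefore s = 4.2866 × (n + g + δ) = 4.2866 × 0.049 = 0.2100.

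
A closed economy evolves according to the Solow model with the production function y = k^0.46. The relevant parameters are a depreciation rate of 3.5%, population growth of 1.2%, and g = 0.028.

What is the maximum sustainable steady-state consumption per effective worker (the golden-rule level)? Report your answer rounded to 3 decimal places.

At the golden rule, f'(k) = n + g + δ, so α·k^(α−1) = n + g + δ and k_gold = (α/(n + g + δ))^(1/(1−α)).
k_gold = (0.46/0.075)^(1/0.54) = 6.1333^1.8519 ≈ 28.7562
c_gold = f(k_gold) − (n + g + δ)·k_gold = 4.6883 − 0.075×28.7562 ≈ 2.5316

c_gold ≈ 2.532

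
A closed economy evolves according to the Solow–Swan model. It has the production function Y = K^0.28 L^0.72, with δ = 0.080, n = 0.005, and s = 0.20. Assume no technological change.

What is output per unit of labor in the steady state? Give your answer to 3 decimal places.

y* = 1.395

In steady state, investment equals break-even investment: s·k^α = (n + δ)·k.
Rearranging, k^(1−α) = s / (n + δ).
k^0.72 = 0.20 / (0.005 + 0.080) = 0.20 / 0.085 = 2.3529
k* = 2.3529^(1/0.72) ≈ 3.2818
y* = (k*)^α = 3.2818^0.28 ≈ 1.3948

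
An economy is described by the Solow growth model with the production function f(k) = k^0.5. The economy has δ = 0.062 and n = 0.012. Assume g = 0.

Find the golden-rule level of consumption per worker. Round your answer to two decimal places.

At the golden rule, f'(k) = n + δ, so α·k^(α−1) = n + δ and k_gold = (α/(n + δ))^(1/(1−α)).
k_gold = (0.5/0.074)^(1/0.5) = 6.7568^2 ≈ 45.6543
c_gold = f(k_gold) − (n + δ)·k_gold = 6.7568 − 0.074×45.6543 ≈ 3.3784

c_gold ≈ 3.38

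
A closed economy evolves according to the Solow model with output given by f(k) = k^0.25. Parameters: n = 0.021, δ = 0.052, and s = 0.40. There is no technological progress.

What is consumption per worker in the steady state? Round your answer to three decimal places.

c* ≈ 1.058

In steady state, investment equals break-even investment: s·k^α = (n + δ)·k.
Rearranging, k^(1−α) = s / (n + δ).
k^0.75 = 0.40 / (0.021 + 0.052) = 0.40 / 0.073 = 5.4795
k* = 5.4795^(1/0.75) ≈ 9.6602
y* = (k*)^α = 9.6602^0.25 ≈ 1.7630
c* = (1 − s)·y* = (1 − 0.40) × 1.7630 ≈ 1.0578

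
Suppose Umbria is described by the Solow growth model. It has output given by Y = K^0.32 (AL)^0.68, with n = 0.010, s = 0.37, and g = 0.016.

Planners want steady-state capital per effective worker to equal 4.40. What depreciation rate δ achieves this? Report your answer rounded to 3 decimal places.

In steady state, investment equals break-even investment: s·k^α = (n + g + δ)·k.
So s / (n + g + δ) = (k*)^(1−α) = 4.40^0.68 = 2.7387.
Therefore n + g + δ = s / 2.7387 = 0.37 / 2.7387 = 0.1351, so δ = 0.1351 − 0.026 = 0.1091.

δ ≈ 0.109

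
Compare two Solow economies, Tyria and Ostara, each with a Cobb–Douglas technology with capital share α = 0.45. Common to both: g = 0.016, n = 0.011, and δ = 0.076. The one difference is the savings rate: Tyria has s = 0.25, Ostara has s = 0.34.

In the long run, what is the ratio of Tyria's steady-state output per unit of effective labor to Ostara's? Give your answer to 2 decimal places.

y*_T / y*_O ≈ 0.78

Steady-state y* = [s/(n + g + δ)]^(α/(1−α)), so the ratio is [ (s_T/(n + g + δ)_T) / (s_O/(n + g + δ)_O) ]^0.8182.
s_T/(n + g + δ)_T = 0.25/0.103 = 2.4272; s_O/(n + g + δ)_O = 0.34/0.103 = 3.3010.
Ratio = (2.4272/3.3010)^0.8182 = 0.7353^0.8182 ≈ 0.7776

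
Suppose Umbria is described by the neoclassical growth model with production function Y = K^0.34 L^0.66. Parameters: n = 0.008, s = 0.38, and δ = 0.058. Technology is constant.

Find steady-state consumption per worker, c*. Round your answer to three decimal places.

c* ≈ 1.528

Steady state requires s·f(k) = (n + δ)·k, i.e. s·k^α = (n + δ)·k.
Rearranging, k^(1−α) = s / (n + δ).
k^0.66 = 0.38 / (0.008 + 0.058) = 0.38 / 0.066 = 5.7576
k* = 5.7576^(1/0.66) ≈ 14.1867
y* = (k*)^α = 14.1867^0.34 ≈ 2.4640
c* = (1 − s)·y* = (1 − 0.38) × 2.4640 ≈ 1.5277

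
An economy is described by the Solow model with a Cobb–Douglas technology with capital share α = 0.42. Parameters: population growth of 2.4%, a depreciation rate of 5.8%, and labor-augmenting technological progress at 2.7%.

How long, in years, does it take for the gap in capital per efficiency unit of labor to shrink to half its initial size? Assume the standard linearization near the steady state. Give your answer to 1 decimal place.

Near the steady state the convergence rate is λ = (1 − α)(n + g + δ).
λ = (1 − 0.42) × 0.109 = 0.58 × 0.109 = 0.06322
Half-life = ln 2 / λ = 0.6931 / 0.06322 ≈ 10.96 years

t_½ ≈ 11.0 years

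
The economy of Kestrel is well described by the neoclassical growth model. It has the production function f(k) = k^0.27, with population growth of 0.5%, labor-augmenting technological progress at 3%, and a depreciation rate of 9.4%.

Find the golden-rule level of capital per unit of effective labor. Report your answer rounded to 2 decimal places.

The golden rule sets f'(k) = n + g + δ, i.e. α·k^(α−1) = n + g + δ.
So k^(1−α) = α / (n + g + δ) = 0.27 / 0.129 = 2.0930.
k_gold = 2.0930^(1/0.73) ≈ 2.7505

k_gold ≈ 2.75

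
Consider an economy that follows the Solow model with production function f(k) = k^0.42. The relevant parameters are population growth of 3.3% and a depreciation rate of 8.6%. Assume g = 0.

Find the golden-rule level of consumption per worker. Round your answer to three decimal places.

c_gold ≈ 1.446

At the golden rule, f'(k) = n + δ, so α·k^(α−1) = n + δ and k_gold = (α/(n + δ))^(1/(1−α)).
k_gold = (0.42/0.119)^(1/0.58) = 3.5294^1.7241 ≈ 8.7961
c_gold = f(k_gold) − (n + δ)·k_gold = 2.4923 − 0.119×8.7961 ≈ 1.4456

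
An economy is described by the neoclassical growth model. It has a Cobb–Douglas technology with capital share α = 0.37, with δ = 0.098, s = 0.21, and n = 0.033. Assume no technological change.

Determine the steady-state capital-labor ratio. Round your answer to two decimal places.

k* ≈ 2.12

At the steady state, Δk = 0, so s·k^α = (n + δ)·k.
Dividing both sides by k: k^(1−α) = s / (n + δ).
k^0.63 = 0.21 / (0.033 + 0.098) = 0.21 / 0.131 = 1.6031
k* = 1.6031^(1/0.63) ≈ 2.1151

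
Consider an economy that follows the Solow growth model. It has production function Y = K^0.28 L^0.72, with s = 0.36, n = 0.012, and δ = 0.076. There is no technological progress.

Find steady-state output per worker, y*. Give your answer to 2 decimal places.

Steady state requires s·f(k) = (n + δ)·k, i.e. s·k^α = (n + δ)·k.
Dividing both sides by k: k^(1−α) = s / (n + δ).
k^0.72 = 0.36 / (0.012 + 0.076) = 0.36 / 0.088 = 4.0909
k* = 4.0909^(1/0.72) ≈ 7.0754
y* = (k*)^α = 7.0754^0.28 ≈ 1.7295

y* ≈ 1.73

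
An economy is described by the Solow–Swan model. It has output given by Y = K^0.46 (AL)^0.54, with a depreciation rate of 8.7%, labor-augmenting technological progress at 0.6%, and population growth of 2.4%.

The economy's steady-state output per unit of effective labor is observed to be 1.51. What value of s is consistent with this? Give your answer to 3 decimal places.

s ≈ 0.190

In steady state, investment equals break-even investment: s·k^α = (n + g + δ)·k.
Since y* = [s/(n + g + δ)]^(α/(1−α)), we have s/(n + g + δ) = (y*)^((1−α)/α) = 1.51^1.1739 = 1.6222.
Therefore s = 1.6222 × (n + g + δ) = 1.6222 × 0.117 = 0.1898.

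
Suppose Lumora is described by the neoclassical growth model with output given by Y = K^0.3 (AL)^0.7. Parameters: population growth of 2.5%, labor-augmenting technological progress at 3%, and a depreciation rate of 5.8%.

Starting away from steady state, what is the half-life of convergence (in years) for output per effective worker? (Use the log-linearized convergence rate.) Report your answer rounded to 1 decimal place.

Near the steady state the convergence rate is λ = (1 − α)(n + g + δ).
λ = (1 − 0.3) × 0.113 = 0.7 × 0.113 = 0.0791
Half-life = ln 2 / λ = 0.6931 / 0.0791 ≈ 8.76 years

about 8.8 years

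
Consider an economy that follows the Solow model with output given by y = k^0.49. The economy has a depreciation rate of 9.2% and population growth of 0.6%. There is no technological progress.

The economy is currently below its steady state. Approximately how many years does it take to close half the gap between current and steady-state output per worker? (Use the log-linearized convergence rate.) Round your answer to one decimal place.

Near the steady state the convergence rate is λ = (1 − α)(n + δ).
λ = (1 − 0.49) × 0.098 = 0.51 × 0.098 = 0.04998
Half-life = ln 2 / λ = 0.6931 / 0.04998 ≈ 13.87 years

half-life ≈ 13.9 years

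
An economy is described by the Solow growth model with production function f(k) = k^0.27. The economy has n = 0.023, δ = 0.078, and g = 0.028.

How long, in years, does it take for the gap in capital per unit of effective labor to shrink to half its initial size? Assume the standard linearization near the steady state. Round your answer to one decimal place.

Near the steady state the convergence rate is λ = (1 − α)(n + g + δ).
λ = (1 − 0.27) × 0.129 = 0.73 × 0.129 = 0.09417
Half-life = ln 2 / λ = 0.6931 / 0.09417 ≈ 7.36 years

half-life ≈ 7.4 years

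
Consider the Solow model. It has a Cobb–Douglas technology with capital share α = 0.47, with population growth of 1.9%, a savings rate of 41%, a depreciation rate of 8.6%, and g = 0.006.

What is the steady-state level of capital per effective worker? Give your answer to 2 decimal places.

In steady state, investment equals break-even investment: s·k^α = (n + g + δ)·k.
Dividing both sides by k: k^(1−α) = s / (n + g + δ).
k^0.53 = 0.41 / (0.019 + 0.006 + 0.086) = 0.41 / 0.111 = 3.6937
k* = 3.6937^(1/0.53) ≈ 11.7674

k* ≈ 11.77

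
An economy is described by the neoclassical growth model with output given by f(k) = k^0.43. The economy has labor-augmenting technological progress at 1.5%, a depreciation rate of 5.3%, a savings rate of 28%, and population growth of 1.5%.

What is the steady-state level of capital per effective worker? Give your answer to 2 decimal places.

In steady state, investment equals break-even investment: s·k^α = (n + g + δ)·k.
Dividing both sides by k: k^(1−α) = s / (n + g + δ).
k^0.57 = 0.28 / (0.015 + 0.015 + 0.053) = 0.28 / 0.083 = 3.3735
k* = 3.3735^(1/0.57) ≈ 8.4422

k* = 8.44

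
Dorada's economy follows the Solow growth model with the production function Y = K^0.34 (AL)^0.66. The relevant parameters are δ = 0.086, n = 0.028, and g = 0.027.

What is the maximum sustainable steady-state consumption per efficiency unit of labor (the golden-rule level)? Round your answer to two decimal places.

c_gold ≈ 1.04

At the golden rule, f'(k) = n + g + δ, so α·k^(α−1) = n + g + δ and k_gold = (α/(n + g + δ))^(1/(1−α)).
k_gold = (0.34/0.141)^(1/0.66) = 2.4113^1.5152 ≈ 3.7948
c_gold = f(k_gold) − (n + g + δ)·k_gold = 1.5737 − 0.141×3.7948 ≈ 1.0386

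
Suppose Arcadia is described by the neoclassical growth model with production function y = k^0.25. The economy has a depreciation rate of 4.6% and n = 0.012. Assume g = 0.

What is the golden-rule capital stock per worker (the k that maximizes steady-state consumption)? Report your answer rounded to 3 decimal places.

k_gold ≈ 7.015

The golden rule sets f'(k) = n + δ, i.e. α·k^(α−1) = n + δ.
So k^(1−α) = α / (n + δ) = 0.25 / 0.058 = 4.3103.
k_gold = 4.3103^(1/0.75) ≈ 7.0147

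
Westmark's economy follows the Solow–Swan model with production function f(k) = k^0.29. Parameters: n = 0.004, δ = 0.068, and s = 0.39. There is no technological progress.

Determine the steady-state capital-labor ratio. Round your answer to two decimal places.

In steady state, investment equals break-even investment: s·k^α = (n + δ)·k.
Rearranging, k^(1−α) = s / (n + δ).
k^0.71 = 0.39 / (0.004 + 0.068) = 0.39 / 0.072 = 5.4167
k* = 5.4167^(1/0.71) ≈ 10.8001

k* ≈ 10.80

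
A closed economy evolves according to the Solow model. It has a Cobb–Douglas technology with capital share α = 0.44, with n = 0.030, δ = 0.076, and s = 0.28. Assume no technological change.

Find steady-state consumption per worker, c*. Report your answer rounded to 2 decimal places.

Steady state requires s·f(k) = (n + δ)·k, i.e. s·k^α = (n + δ)·k.
Dividing both sides by k: k^(1−α) = s / (n + δ).
k^0.56 = 0.28 / (0.030 + 0.076) = 0.28 / 0.106 = 2.6415
k* = 2.6415^(1/0.56) ≈ 5.6664
y* = (k*)^α = 5.6664^0.44 ≈ 2.1451
c* = (1 − s)·y* = (1 − 0.28) × 2.1451 ≈ 1.5445

c* ≈ 1.54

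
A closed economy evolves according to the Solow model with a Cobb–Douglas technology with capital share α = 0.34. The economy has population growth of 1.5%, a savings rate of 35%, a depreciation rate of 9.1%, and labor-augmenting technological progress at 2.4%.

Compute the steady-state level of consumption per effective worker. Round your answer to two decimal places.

Steady state requires s·f(k) = (n + g + δ)·k, i.e. s·k^α = (n + g + δ)·k.
Rearranging, k^(1−α) = s / (n + g + δ).
k^0.66 = 0.35 / (0.015 + 0.024 + 0.091) = 0.35 / 0.130 = 2.6923
k* = 2.6923^(1/0.66) ≈ 4.4844
y* = (k*)^α = 4.4844^0.34 ≈ 1.6656
c* = (1 − s)·y* = (1 − 0.35) × 1.6656 ≈ 1.0826

c* ≈ 1.08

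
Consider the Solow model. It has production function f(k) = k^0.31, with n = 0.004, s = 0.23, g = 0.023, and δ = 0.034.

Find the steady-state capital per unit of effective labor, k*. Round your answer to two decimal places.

In steady state, investment equals break-even investment: s·k^α = (n + g + δ)·k.
Rearranging, k^(1−α) = s / (n + g + δ).
k^0.69 = 0.23 / (0.004 + 0.023 + 0.034) = 0.23 / 0.061 = 3.7705
k* = 3.7705^(1/0.69) ≈ 6.8448

k* = 6.84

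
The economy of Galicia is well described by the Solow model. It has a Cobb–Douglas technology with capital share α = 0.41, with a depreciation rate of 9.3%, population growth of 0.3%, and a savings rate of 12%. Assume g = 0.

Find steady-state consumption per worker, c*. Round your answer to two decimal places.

c* ≈ 1.03

Steady state requires s·f(k) = (n + δ)·k, i.e. s·k^α = (n + δ)·k.
Rearranging, k^(1−α) = s / (n + δ).
k^0.59 = 0.12 / (0.003 + 0.093) = 0.12 / 0.096 = 1.2500
k* = 1.2500^(1/0.59) ≈ 1.4597
y* = (k*)^α = 1.4597^0.41 ≈ 1.1677
c* = (1 − s)·y* = (1 − 0.12) × 1.1677 ≈ 1.0276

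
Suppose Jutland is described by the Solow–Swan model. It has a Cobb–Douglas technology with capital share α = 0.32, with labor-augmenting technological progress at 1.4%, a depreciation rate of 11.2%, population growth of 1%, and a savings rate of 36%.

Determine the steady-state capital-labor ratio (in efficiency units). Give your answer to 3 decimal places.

In steady state, investment equals break-even investment: s·k^α = (n + g + δ)·k.
Dividing both sides by k: k^(1−α) = s / (n + g + δ).
k^0.68 = 0.36 / (0.010 + 0.014 + 0.112) = 0.36 / 0.136 = 2.6471
k* = 2.6471^(1/0.68) ≈ 4.1852

k* ≈ 4.185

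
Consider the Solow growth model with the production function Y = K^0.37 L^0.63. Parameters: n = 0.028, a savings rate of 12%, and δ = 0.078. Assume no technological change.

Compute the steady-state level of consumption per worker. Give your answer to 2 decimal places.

Steady state requires s·f(k) = (n + δ)·k, i.e. s·k^α = (n + δ)·k.
Dividing both sides by k: k^(1−α) = s / (n + δ).
k^0.63 = 0.12 / (0.028 + 0.078) = 0.12 / 0.106 = 1.1321
k* = 1.1321^(1/0.63) ≈ 1.2177
y* = (k*)^α = 1.2177^0.37 ≈ 1.0756
c* = (1 − s)·y* = (1 − 0.12) × 1.0756 ≈ 0.9465

c* ≈ 0.95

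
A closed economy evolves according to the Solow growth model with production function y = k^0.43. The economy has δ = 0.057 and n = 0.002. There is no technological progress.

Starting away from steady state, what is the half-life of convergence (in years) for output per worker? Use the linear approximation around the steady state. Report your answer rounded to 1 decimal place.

Near the steady state the convergence rate is λ = (1 − α)(n + δ).
λ = (1 − 0.43) × 0.059 = 0.57 × 0.059 = 0.03363
Half-life = ln 2 / λ = 0.6931 / 0.03363 ≈ 20.61 years

about 20.6 years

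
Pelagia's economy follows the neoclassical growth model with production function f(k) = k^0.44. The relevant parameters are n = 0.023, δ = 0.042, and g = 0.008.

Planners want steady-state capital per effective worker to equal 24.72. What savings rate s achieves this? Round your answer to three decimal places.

s ≈ 0.440

Steady state requires s·f(k) = (n + g + δ)·k, i.e. s·k^α = (n + g + δ)·k.
So s / (n + g + δ) = (k*)^(1−α) = 24.72^0.56 = 6.0271.
Therefore s = 6.0271 × (n + g + δ) = 6.0271 × 0.073 = 0.4400.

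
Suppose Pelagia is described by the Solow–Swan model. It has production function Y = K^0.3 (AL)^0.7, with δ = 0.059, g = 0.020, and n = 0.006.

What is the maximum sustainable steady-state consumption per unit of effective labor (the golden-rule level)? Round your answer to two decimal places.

At the golden rule, f'(k) = n + g + δ, so α·k^(α−1) = n + g + δ and k_gold = (α/(n + g + δ))^(1/(1−α)).
k_gold = (0.3/0.085)^(1/0.7) = 3.5294^1.4286 ≈ 6.0596
c_gold = f(k_gold) − (n + g + δ)·k_gold = 1.7169 − 0.085×6.0596 ≈ 1.2018

c_gold ≈ 1.20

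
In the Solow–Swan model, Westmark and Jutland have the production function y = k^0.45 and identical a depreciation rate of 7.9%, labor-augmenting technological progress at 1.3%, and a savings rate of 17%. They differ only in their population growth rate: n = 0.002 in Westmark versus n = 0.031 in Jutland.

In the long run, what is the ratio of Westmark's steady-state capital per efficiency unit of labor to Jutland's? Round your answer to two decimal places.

ratio ≈ 1.63

Steady-state k* = [s/(n + g + δ)]^(1/(1−α)), so the ratio is [ (s_W/(n + g + δ)_W) / (s_J/(n + g + δ)_J) ]^1.8182.
s_W/(n + g + δ)_W = 0.17/0.094 = 1.8085; s_J/(n + g + δ)_J = 0.17/0.123 = 1.3821.
Ratio = (1.8085/1.3821)^1.8182 = 1.3085^1.8182 ≈ 1.6305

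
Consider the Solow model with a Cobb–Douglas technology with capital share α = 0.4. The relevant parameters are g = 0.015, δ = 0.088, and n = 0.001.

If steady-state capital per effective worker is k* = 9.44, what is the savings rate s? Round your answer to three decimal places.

At the steady state, Δk = 0, so s·k^α = (n + g + δ)·k.
So s / (n + g + δ) = (k*)^(1−α) = 9.44^0.6 = 3.8458.
Therefore s = 3.8458 × (n + g + δ) = 3.8458 × 0.104 = 0.4000.

s ≈ 0.400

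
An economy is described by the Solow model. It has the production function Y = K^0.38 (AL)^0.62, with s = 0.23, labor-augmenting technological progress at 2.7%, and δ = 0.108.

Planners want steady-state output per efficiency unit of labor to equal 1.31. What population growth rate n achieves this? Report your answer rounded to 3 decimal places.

At the steady state, Δk = 0, so s·k^α = (n + g + δ)·k.
Since y* = [s/(n + g + δ)]^(α/(1−α)), we have s/(n + g + δ) = (y*)^((1−α)/α) = 1.31^1.6316 = 1.5536.
Therefore n + g + δ = s / 1.5536 = 0.23 / 1.5536 = 0.1480, so n = 0.1480 − 0.135 = 0.0130.

n ≈ 0.013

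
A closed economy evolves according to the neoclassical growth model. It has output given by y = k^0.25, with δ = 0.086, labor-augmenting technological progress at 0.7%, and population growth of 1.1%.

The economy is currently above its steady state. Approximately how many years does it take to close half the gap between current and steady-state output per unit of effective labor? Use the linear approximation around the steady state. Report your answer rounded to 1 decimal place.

t_½ ≈ 8.9 years

Near the steady state the convergence rate is λ = (1 − α)(n + g + δ).
λ = (1 − 0.25) × 0.104 = 0.75 × 0.104 = 0.0780
Half-life = ln 2 / λ = 0.6931 / 0.0780 ≈ 8.89 years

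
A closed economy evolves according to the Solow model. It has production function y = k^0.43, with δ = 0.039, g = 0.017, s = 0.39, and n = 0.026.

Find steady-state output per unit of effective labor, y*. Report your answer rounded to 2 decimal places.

Steady state requires s·f(k) = (n + g + δ)·k, i.e. s·k^α = (n + g + δ)·k.
Rearranging, k^(1−α) = s / (n + g + δ).
k^0.57 = 0.39 / (0.026 + 0.017 + 0.039) = 0.39 / 0.082 = 4.7561
k* = 4.7561^(1/0.57) ≈ 15.4227
y* = (k*)^α = 15.4227^0.43 ≈ 3.2427

y* ≈ 3.24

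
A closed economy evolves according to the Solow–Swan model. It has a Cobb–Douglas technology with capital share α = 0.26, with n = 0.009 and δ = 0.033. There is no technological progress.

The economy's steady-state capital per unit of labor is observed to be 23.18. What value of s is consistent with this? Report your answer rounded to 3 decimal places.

Steady state requires s·f(k) = (n + δ)·k, i.e. s·k^α = (n + δ)·k.
So s / (n + δ) = (k*)^(1−α) = 23.18^0.74 = 10.2373.
Therefore s = 10.2373 × (n + δ) = 10.2373 × 0.042 = 0.4300.

s ≈ 0.430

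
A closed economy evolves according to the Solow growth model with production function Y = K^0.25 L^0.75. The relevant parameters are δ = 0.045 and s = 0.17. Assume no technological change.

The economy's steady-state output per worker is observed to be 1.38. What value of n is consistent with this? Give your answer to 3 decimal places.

n ≈ 0.020

In steady state, investment equals break-even investment: s·k^α = (n + δ)·k.
Since y* = [s/(n + δ)]^(α/(1−α)), we have s/(n + δ) = (y*)^((1−α)/α) = 1.38^3 = 2.6281.
Therefore n + δ = s / 2.6281 = 0.17 / 2.6281 = 0.0647, so n = 0.0647 − 0.045 = 0.0197.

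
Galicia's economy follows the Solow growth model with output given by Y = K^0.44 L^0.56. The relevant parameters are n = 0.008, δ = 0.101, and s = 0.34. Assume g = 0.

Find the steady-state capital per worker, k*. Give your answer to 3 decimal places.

k* ≈ 7.625

At the steady state, Δk = 0, so s·k^α = (n + δ)·k.
Rearranging, k^(1−α) = s / (n + δ).
k^0.56 = 0.34 / (0.008 + 0.101) = 0.34 / 0.109 = 3.1193
k* = 3.1193^(1/0.56) ≈ 7.6251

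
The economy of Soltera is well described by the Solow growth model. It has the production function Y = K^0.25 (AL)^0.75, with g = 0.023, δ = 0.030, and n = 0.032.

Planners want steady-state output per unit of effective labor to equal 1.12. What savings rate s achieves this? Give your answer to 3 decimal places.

s ≈ 0.119

In steady state, investment equals break-even investment: s·k^α = (n + g + δ)·k.
Since y* = [s/(n + g + δ)]^(α/(1−α)), we have s/(n + g + δ) = (y*)^((1−α)/α) = 1.12^3 = 1.4049.
Therefore s = 1.4049 × (n + g + δ) = 1.4049 × 0.085 = 0.1194.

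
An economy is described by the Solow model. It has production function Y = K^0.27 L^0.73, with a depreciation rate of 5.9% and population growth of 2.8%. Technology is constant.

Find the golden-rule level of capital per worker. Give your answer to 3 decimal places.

The golden rule sets f'(k) = n + δ, i.e. α·k^(α−1) = n + δ.
So k^(1−α) = α / (n + δ) = 0.27 / 0.087 = 3.1034.
k_gold = 3.1034^(1/0.73) ≈ 4.7179

k_gold ≈ 4.718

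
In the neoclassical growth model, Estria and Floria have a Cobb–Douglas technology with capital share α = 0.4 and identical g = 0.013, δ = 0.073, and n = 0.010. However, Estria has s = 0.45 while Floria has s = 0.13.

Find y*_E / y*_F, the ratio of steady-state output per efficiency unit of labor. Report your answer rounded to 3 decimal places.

Steady-state y* = [s/(n + g + δ)]^(α/(1−α)), so the ratio is [ (s_E/(n + g + δ)_E) / (s_F/(n + g + δ)_F) ]^0.6667.
s_E/(n + g + δ)_E = 0.45/0.096 = 4.6875; s_F/(n + g + δ)_F = 0.13/0.096 = 1.3542.
Ratio = (4.6875/1.3542)^0.6667 = 3.4615^0.6667 ≈ 2.2884

y*_E / y*_F ≈ 2.288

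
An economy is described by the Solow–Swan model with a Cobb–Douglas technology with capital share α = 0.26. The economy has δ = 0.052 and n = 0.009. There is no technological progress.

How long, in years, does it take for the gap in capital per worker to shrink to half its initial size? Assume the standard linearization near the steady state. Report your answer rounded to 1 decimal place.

t_½ ≈ 15.4 years

Near the steady state the convergence rate is λ = (1 − α)(n + δ).
λ = (1 − 0.26) × 0.061 = 0.74 × 0.061 = 0.04514
Half-life = ln 2 / λ = 0.6931 / 0.04514 ≈ 15.35 years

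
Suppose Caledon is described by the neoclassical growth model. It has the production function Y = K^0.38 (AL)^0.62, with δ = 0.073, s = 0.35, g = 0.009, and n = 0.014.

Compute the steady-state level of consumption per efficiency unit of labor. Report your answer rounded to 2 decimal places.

Steady state requires s·f(k) = (n + g + δ)·k, i.e. s·k^α = (n + g + δ)·k.
Dividing both sides by k: k^(1−α) = s / (n + g + δ).
k^0.62 = 0.35 / (0.014 + 0.009 + 0.073) = 0.35 / 0.096 = 3.6458
k* = 3.6458^(1/0.62) ≈ 8.0560
y* = (k*)^α = 8.0560^0.38 ≈ 2.2097
c* = (1 − s)·y* = (1 − 0.35) × 2.2097 ≈ 1.4363

c* ≈ 1.44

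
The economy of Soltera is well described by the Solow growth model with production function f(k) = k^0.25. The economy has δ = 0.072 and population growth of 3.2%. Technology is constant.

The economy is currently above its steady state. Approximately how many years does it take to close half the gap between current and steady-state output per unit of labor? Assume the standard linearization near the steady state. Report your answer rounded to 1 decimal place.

t_½ ≈ 8.9 years

Near the steady state the convergence rate is λ = (1 − α)(n + δ).
λ = (1 − 0.25) × 0.104 = 0.75 × 0.104 = 0.0780
Half-life = ln 2 / λ = 0.6931 / 0.0780 ≈ 8.89 years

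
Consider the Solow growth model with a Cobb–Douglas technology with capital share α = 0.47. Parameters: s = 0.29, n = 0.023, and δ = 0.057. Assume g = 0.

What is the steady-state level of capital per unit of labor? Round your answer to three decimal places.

k* = 11.358

Steady state requires s·f(k) = (n + δ)·k, i.e. s·k^α = (n + δ)·k.
Rearranging, k^(1−α) = s / (n + δ).
k^0.53 = 0.29 / (0.023 + 0.057) = 0.29 / 0.080 = 3.6250
k* = 3.6250^(1/0.53) ≈ 11.3579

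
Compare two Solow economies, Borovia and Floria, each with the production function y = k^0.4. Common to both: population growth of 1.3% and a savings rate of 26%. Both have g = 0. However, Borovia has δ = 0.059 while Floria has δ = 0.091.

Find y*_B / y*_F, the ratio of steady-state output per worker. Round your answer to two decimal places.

y*_B / y*_F ≈ 1.28

Steady-state y* = [s/(n + δ)]^(α/(1−α)), so the ratio is [ (s_B/(n + δ)_B) / (s_F/(n + δ)_F) ]^0.6667.
s_B/(n + δ)_B = 0.26/0.072 = 3.6111; s_F/(n + δ)_F = 0.26/0.104 = 2.5000.
Ratio = (3.6111/2.5000)^0.6667 = 1.4444^0.6667 ≈ 1.2778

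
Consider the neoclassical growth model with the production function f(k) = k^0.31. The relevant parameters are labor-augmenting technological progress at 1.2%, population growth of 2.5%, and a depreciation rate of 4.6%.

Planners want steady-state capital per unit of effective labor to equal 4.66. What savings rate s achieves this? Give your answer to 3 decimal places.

At the steady state, Δk = 0, so s·k^α = (n + g + δ)·k.
So s / (n + g + δ) = (k*)^(1−α) = 4.66^0.69 = 2.8919.
Therefore s = 2.8919 × (n + g + δ) = 2.8919 × 0.083 = 0.2400.

s ≈ 0.240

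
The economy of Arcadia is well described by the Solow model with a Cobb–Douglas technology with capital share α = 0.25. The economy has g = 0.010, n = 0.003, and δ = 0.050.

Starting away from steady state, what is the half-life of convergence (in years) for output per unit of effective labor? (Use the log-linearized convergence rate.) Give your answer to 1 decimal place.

Near the steady state the convergence rate is λ = (1 − α)(n + g + δ).
λ = (1 − 0.25) × 0.063 = 0.75 × 0.063 = 0.04725
Half-life = ln 2 / λ = 0.6931 / 0.04725 ≈ 14.67 years

about 14.7 years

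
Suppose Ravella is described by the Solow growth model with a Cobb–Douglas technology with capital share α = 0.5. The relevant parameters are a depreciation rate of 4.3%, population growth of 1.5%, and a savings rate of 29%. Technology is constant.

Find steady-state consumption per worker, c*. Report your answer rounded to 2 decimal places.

At the steady state, Δk = 0, so s·k^α = (n + δ)·k.
Dividing both sides by k: k^(1−α) = s / (n + δ).
k^0.5 = 0.29 / (0.015 + 0.043) = 0.29 / 0.058 = 5.0000
k* = 5.0000^(1/0.5) ≈ 25.0000
y* = (k*)^α = 25.0000^0.5 ≈ 5.0000
c* = (1 − s)·y* = (1 − 0.29) × 5.0000 ≈ 3.5500

c* = 3.55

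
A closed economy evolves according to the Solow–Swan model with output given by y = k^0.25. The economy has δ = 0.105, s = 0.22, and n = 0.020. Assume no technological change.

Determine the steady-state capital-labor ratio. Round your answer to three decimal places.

Steady state requires s·f(k) = (n + δ)·k, i.e. s·k^α = (n + δ)·k.
Dividing both sides by k: k^(1−α) = s / (n + δ).
k^0.75 = 0.22 / (0.020 + 0.105) = 0.22 / 0.125 = 1.7600
k* = 1.7600^(1/0.75) ≈ 2.1250

k* ≈ 2.125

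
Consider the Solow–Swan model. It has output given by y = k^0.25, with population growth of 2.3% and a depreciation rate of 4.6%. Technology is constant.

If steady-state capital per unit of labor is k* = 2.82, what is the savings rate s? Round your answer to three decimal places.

In steady state, investment equals break-even investment: s·k^α = (n + δ)·k.
So s / (n + δ) = (k*)^(1−α) = 2.82^0.75 = 2.1761.
Therefore s = 2.1761 × (n + δ) = 2.1761 × 0.069 = 0.1502.

s ≈ 0.150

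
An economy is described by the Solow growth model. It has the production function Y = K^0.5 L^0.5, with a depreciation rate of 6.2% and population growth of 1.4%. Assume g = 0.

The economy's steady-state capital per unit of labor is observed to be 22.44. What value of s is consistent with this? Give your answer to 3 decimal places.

s ≈ 0.360

Steady state requires s·f(k) = (n + δ)·k, i.e. s·k^α = (n + δ)·k.
So s / (n + δ) = (k*)^(1−α) = 22.44^0.5 = 4.7371.
Therefore s = 4.7371 × (n + δ) = 4.7371 × 0.076 = 0.3600.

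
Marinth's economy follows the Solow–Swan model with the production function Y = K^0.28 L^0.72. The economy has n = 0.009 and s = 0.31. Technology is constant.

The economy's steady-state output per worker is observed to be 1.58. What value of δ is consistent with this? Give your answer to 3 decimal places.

In steady state, investment equals break-even investment: s·k^α = (n + δ)·k.
Since y* = [s/(n + δ)]^(α/(1−α)), we have s/(n + δ) = (y*)^((1−α)/α) = 1.58^2.5714 = 3.2421.
Therefore n + δ = s / 3.2421 = 0.31 / 3.2421 = 0.0956, so δ = 0.0956 − 0.009 = 0.0866.

δ ≈ 0.087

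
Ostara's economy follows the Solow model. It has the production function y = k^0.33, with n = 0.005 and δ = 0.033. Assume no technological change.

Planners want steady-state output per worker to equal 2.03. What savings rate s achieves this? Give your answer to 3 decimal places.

Steady state requires s·f(k) = (n + δ)·k, i.e. s·k^α = (n + δ)·k.
Since y* = [s/(n + δ)]^(α/(1−α)), we have s/(n + δ) = (y*)^((1−α)/α) = 2.03^2.0303 = 4.2103.
Therefore s = 4.2103 × (n + δ) = 4.2103 × 0.038 = 0.1600.

s ≈ 0.160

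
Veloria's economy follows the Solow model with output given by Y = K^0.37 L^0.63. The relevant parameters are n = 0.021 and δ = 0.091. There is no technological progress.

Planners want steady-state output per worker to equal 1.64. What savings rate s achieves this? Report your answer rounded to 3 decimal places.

s ≈ 0.260

At the steady state, Δk = 0, so s·k^α = (n + δ)·k.
Since y* = [s/(n + δ)]^(α/(1−α)), we have s/(n + δ) = (y*)^((1−α)/α) = 1.64^1.7027 = 2.3217.
Therefore s = 2.3217 × (n + δ) = 2.3217 × 0.112 = 0.2600.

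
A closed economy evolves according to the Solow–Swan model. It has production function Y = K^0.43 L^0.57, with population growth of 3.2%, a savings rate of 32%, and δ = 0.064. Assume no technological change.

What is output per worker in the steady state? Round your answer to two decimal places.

At the steady state, Δk = 0, so s·k^α = (n + δ)·k.
Rearranging, k^(1−α) = s / (n + δ).
k^0.57 = 0.32 / (0.032 + 0.064) = 0.32 / 0.096 = 3.3333
k* = 3.3333^(1/0.57) ≈ 8.2665
y* = (k*)^α = 8.2665^0.43 ≈ 2.4800

y* = 2.48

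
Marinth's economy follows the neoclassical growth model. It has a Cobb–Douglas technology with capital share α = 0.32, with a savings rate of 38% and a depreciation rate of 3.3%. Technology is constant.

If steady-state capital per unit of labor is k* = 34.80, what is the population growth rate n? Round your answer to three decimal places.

n ≈ 0.001

Steady state requires s·f(k) = (n + δ)·k, i.e. s·k^α = (n + δ)·k.
So s / (n + δ) = (k*)^(1−α) = 34.80^0.68 = 11.1757.
Therefore n + δ = s / 11.1757 = 0.38 / 11.1757 = 0.0340, so n = 0.0340 − 0.033 = 0.0010.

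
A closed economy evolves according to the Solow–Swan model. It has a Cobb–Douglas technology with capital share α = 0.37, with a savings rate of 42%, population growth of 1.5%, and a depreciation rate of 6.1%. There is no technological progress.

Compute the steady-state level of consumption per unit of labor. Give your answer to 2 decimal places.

At the steady state, Δk = 0, so s·k^α = (n + δ)·k.
Rearranging, k^(1−α) = s / (n + δ).
k^0.63 = 0.42 / (0.015 + 0.061) = 0.42 / 0.076 = 5.5263
k* = 5.5263^(1/0.63) ≈ 15.0823
y* = (k*)^α = 15.0823^0.37 ≈ 2.7292
c* = (1 − s)·y* = (1 − 0.42) × 2.7292 ≈ 1.5829

c* = 1.58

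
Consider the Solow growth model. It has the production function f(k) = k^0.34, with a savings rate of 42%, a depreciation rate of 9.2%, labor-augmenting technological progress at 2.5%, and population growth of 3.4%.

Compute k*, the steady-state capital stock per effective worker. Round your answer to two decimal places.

k* ≈ 4.71

In steady state, investment equals break-even investment: s·k^α = (n + g + δ)·k.
Dividing both sides by k: k^(1−α) = s / (n + g + δ).
k^0.66 = 0.42 / (0.034 + 0.025 + 0.092) = 0.42 / 0.151 = 2.7815
k* = 2.7815^(1/0.66) ≈ 4.7114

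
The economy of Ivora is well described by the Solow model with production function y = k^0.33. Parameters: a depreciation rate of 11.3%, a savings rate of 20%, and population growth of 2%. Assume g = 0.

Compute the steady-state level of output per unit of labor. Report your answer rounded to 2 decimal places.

Steady state requires s·f(k) = (n + δ)·k, i.e. s·k^α = (n + δ)·k.
Rearranging, k^(1−α) = s / (n + δ).
k^0.67 = 0.20 / (0.020 + 0.113) = 0.20 / 0.133 = 1.5038
k* = 1.5038^(1/0.67) ≈ 1.8385
y* = (k*)^α = 1.8385^0.33 ≈ 1.2226

y* = 1.22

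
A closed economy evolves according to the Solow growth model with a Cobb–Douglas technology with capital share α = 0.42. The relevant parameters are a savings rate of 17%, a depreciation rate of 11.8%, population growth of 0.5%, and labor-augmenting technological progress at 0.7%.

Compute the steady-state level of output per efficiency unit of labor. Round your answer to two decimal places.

y* ≈ 1.21

In steady state, investment equals break-even investment: s·k^α = (n + g + δ)·k.
Rearranging, k^(1−α) = s / (n + g + δ).
k^0.58 = 0.17 / (0.005 + 0.007 + 0.118) = 0.17 / 0.130 = 1.3077
k* = 1.3077^(1/0.58) ≈ 1.5881
y* = (k*)^α = 1.5881^0.42 ≈ 1.2144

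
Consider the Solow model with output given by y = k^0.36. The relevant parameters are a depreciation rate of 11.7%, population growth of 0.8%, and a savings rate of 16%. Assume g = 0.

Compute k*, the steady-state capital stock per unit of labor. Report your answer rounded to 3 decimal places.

k* = 1.471

Steady state requires s·f(k) = (n + δ)·k, i.e. s·k^α = (n + δ)·k.
Rearranging, k^(1−α) = s / (n + δ).
k^0.64 = 0.16 / (0.008 + 0.117) = 0.16 / 0.125 = 1.2800
k* = 1.2800^(1/0.64) ≈ 1.4707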